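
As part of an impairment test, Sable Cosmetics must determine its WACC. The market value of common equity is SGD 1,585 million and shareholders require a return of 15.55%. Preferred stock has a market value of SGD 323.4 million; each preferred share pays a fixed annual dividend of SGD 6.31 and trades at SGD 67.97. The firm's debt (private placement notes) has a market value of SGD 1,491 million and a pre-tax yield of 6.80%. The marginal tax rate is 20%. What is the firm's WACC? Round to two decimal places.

Cost of preferred: Rp = 6.31 / 67.97 = 9.2835%.
Total capital V = 1585 + 323.4 + 1491 = 3399.4.
Equity: weight = 1585/3399.4 = 0.4663; cost = 15.55%.
Preferred: weight = 323.4/3399.4 = 0.0951; cost = 9.2835%.
Private placement notes: weight = 1491/3399.4 = 0.4386; after-tax cost = 6.8% × (1 − 20%) = 5.4400%.
WACC = 0.4663 × 15.5500% + 0.0951 × 9.2835% + 0.4386 × 5.4400% = 10.5195%.

10.52%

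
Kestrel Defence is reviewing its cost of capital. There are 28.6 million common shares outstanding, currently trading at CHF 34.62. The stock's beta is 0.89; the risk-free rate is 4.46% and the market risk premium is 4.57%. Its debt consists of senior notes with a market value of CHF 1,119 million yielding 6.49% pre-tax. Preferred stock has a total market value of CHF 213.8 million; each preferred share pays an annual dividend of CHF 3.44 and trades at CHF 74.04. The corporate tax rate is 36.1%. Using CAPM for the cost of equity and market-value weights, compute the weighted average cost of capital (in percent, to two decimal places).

6.06%

Cost of equity via CAPM: Re = 4.46% + 0.89 × 4.57% = 8.5273%.
Cost of preferred: Rp = 3.44 / 74.04 = 4.6461%.
Market value of equity E = 34.62 × 28.6m = 990.132m.
Total capital V = 990.132 + 213.8 + 1119 = 2322.932.
Equity: weight = 990.132/2322.932 = 0.4262; cost = 8.5273%.
Preferred: weight = 213.8/2322.932 = 0.0920; cost = 4.6461%.
Senior notes: weight = 1119/2322.932 = 0.4817; after-tax cost = 6.49% × (1 − 36.1%) = 4.1471%.
WACC = 0.4262 × 8.5273% + 0.0920 × 4.6461% + 0.4817 × 4.1471% = 6.0601%.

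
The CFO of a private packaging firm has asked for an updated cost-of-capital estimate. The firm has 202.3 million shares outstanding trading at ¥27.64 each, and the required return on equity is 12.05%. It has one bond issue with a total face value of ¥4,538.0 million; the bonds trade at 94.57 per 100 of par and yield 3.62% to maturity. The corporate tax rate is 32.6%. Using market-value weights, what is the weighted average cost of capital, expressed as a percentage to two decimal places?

Market value of equity E = 27.64 × 202.3m = 5591.572m. Market value of debt D = 4538m × 94.57/100 = 4291.5866m.
Total capital V = 5591.572 + 4291.5866 = 9883.1586.
Equity: weight = 5591.572/9883.1586 = 0.5658; cost = 12.05%.
Bonds outstanding: weight = 4291.5866/9883.1586 = 0.4342; after-tax cost = 3.62% × (1 − 32.6%) = 2.4399%.
WACC = 0.5658 × 12.0500% + 0.4342 × 2.4399% = 7.8770%.

7.88%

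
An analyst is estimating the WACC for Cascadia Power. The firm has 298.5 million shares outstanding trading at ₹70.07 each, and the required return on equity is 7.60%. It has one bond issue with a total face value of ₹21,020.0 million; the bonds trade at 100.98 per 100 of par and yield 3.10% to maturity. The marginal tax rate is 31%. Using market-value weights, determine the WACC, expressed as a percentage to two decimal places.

4.85%

Market value of equity E = 70.07 × 298.5m = 20915.895m. Market value of debt D = 21020m × 100.98/100 = 21225.996m.
Total capital V = 20915.895 + 21225.996 = 42141.891.
Equity: weight = 20915.895/42141.891 = 0.4963; cost = 7.6%.
Bonds outstanding: weight = 21225.996/42141.891 = 0.5037; after-tax cost = 3.1% × (1 − 31%) = 2.1390%.
WACC = 0.4963 × 7.6000% + 0.5037 × 2.1390% = 4.8494%.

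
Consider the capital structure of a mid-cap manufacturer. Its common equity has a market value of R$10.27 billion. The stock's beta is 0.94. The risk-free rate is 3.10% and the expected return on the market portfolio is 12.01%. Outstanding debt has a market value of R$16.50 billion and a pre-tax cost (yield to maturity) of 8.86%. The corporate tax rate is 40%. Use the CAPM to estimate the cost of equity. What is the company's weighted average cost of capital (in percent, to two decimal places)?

7.68%

Market risk premium = 12.01% − 3.1% = 8.91%.
Cost of equity via CAPM: Re = 3.1% + 0.94 × 8.91% = 11.4754%.
Total capital V = 10.27 + 16.5 = 26.77.
Equity: weight = 10.27/26.77 = 0.3836; cost = 11.4754%.
Debt: weight = 16.5/26.77 = 0.6164; after-tax cost = 8.86% × (1 − 40%) = 5.3160%.
WACC = 0.3836 × 11.4754% + 0.6164 × 5.3160% = 7.6790%.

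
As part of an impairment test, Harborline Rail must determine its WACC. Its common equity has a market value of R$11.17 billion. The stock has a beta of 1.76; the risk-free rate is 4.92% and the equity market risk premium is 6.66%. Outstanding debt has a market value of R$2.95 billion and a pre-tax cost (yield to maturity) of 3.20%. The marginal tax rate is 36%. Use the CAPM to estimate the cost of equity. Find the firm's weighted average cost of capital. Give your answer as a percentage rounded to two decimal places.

Cost of equity via CAPM: Re = 4.92% + 1.76 × 6.66% = 16.6416%.
Total capital V = 11.17 + 2.95 = 14.12.
Equity: weight = 11.17/14.12 = 0.7911; cost = 16.6416%.
Debt: weight = 2.95/14.12 = 0.2089; after-tax cost = 3.2% × (1 − 36%) = 2.0480%.
WACC = 0.7911 × 16.6416% + 0.2089 × 2.0480% = 13.5927%.

13.59%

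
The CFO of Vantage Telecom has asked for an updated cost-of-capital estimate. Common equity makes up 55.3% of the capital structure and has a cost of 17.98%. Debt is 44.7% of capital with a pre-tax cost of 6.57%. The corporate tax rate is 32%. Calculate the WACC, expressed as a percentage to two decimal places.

After-tax cost of debt = 6.57% × (1 − 32%) = 4.4676%.
WACC = 0.553 × 17.9800% + 0.447 × 4.4676% = 11.9400%.

11.94%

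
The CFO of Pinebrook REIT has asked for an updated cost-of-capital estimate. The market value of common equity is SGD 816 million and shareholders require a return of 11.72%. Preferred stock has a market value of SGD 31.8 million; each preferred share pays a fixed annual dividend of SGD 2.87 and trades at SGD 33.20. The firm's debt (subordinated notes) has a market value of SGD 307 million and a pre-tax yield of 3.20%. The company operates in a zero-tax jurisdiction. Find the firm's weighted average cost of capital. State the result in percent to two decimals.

Cost of preferred: Rp = 2.87 / 33.2 = 8.6446%.
Total capital V = 816 + 31.8 + 307 = 1154.8.
Equity: weight = 816/1154.8 = 0.7066; cost = 11.72%.
Preferred: weight = 31.8/1154.8 = 0.0275; cost = 8.6446%.
Subordinated notes: weight = 307/1154.8 = 0.2658; after-tax cost = 3.2% × (1 − 0%) = 3.2000%.
WACC = 0.7066 × 11.7200% + 0.0275 × 8.6446% + 0.2658 × 3.2000% = 9.3703%.

9.37%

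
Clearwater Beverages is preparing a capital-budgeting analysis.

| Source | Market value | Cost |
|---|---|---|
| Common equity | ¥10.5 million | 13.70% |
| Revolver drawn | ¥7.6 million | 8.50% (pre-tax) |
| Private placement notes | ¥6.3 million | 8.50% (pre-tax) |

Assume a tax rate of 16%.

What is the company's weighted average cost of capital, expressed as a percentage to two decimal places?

9.96%

Total capital V = 10.5 + 7.6 + 6.3 = 24.4.
Equity: weight = 10.5/24.4 = 0.4303; cost = 13.7%.
Revolver drawn: weight = 7.6/24.4 = 0.3115; after-tax cost = 8.5% × (1 − 16%) = 7.1400%.
Private placement notes: weight = 6.3/24.4 = 0.2582; after-tax cost = 8.5% × (1 − 16%) = 7.1400%.
WACC = 0.4303 × 13.7000% + 0.3115 × 7.1400% + 0.2582 × 7.1400% = 9.9630%.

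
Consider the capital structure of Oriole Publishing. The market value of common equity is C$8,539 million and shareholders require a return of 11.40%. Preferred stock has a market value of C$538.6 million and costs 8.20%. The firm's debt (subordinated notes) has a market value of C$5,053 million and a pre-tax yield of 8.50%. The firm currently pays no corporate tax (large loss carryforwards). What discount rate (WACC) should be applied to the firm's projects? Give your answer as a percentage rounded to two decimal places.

Total capital V = 8539 + 538.6 + 5053 = 14130.6.
Equity: weight = 8539/14130.6 = 0.6043; cost = 11.4%.
Preferred: weight = 538.6/14130.6 = 0.0381; cost = 8.2%.
Subordinated notes: weight = 5053/14130.6 = 0.3576; after-tax cost = 8.5% × (1 − 0%) = 8.5000%.
WACC = 0.6043 × 11.4000% + 0.0381 × 8.2000% + 0.3576 × 8.5000% = 10.2410%.

10.24%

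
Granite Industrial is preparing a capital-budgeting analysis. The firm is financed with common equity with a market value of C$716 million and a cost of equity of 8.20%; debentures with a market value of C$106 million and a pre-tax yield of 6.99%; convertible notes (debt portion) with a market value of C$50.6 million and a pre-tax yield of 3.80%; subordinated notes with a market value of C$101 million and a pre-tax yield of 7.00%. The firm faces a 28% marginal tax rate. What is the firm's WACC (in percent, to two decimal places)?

7.24%

Total capital V = 716 + 106 + 50.6 + 101 = 973.6.
Equity: weight = 716/973.6 = 0.7354; cost = 8.2%.
Debentures: weight = 106/973.6 = 0.1089; after-tax cost = 6.99% × (1 − 28%) = 5.0328%.
Convertible notes (debt portion): weight = 50.6/973.6 = 0.0520; after-tax cost = 3.8% × (1 − 28%) = 2.7360%.
Subordinated notes: weight = 101/973.6 = 0.1037; after-tax cost = 7% × (1 − 28%) = 5.0400%.
WACC = 0.7354 × 8.2000% + 0.1089 × 5.0328% + 0.0520 × 2.7360% + 0.1037 × 5.0400% = 7.2434%.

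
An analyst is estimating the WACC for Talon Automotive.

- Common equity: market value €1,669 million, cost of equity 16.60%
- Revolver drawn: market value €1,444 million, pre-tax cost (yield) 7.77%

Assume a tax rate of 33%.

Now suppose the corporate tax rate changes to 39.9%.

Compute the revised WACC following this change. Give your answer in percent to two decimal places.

11.07%

After the change:
Total capital V = 1669 + 1444 = 3113.
Equity: weight = 1669/3113 = 0.5361; cost = 16.6%.
Revolver drawn: weight = 1444/3113 = 0.4639; after-tax cost = 7.77% × (1 − 39.9%) = 4.6698%.
WACC = 0.5361 × 16.6000% + 0.4639 × 4.6698% = 11.0660%.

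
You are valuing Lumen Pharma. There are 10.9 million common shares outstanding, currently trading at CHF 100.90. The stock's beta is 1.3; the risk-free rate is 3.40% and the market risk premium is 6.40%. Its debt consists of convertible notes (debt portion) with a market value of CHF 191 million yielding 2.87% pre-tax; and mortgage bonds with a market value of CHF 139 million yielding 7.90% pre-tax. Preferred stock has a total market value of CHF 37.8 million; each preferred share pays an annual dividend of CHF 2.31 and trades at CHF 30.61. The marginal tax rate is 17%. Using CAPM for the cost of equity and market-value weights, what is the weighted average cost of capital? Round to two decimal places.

Cost of equity via CAPM: Re = 3.4% + 1.3 × 6.4% = 11.7200%.
Cost of preferred: Rp = 2.31 / 30.61 = 7.5466%.
Market value of equity E = 100.9 × 10.9m = 1099.81m.
Total capital V = 1099.81 + 37.8 + 191 + 139 = 1467.61.
Equity: weight = 1099.81/1467.61 = 0.7494; cost = 11.72%.
Preferred: weight = 37.8/1467.61 = 0.0258; cost = 7.5466%.
Convertible notes (debt portion): weight = 191/1467.61 = 0.1301; after-tax cost = 2.87% × (1 − 17%) = 2.3821%.
Mortgage bonds: weight = 139/1467.61 = 0.0947; after-tax cost = 7.9% × (1 − 17%) = 6.5570%.
WACC = 0.7494 × 11.7200% + 0.0258 × 7.5466% + 0.1301 × 2.3821% + 0.0947 × 6.5570% = 9.9082%.

9.91%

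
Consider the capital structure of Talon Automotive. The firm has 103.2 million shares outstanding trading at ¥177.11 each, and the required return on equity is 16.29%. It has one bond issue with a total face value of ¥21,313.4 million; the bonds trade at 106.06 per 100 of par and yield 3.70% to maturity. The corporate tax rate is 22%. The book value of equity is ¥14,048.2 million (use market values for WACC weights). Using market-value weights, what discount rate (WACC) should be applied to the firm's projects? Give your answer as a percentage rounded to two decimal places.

8.88%

Market value of equity E = 177.11 × 103.2m = 18277.752m. Market value of debt D = 21313.4m × 106.06/100 = 22604.99204m.
Total capital V = 18277.752 + 22604.99204 = 40882.74404.
Equity: weight = 18277.752/40882.74404 = 0.4471; cost = 16.29%.
Bonds outstanding: weight = 22604.99204/40882.74404 = 0.5529; after-tax cost = 3.7% × (1 − 22%) = 2.8860%.
WACC = 0.4471 × 16.2900% + 0.5529 × 2.8860% = 8.8786%.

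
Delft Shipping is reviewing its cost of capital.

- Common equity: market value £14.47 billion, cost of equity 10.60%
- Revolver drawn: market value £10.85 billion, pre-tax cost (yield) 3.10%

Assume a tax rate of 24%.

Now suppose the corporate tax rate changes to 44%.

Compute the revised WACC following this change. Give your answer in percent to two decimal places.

6.80%

After the change:
Total capital V = 14.47 + 10.85 = 25.32.
Equity: weight = 14.47/25.32 = 0.5715; cost = 10.6%.
Revolver drawn: weight = 10.85/25.32 = 0.4285; after-tax cost = 3.1% × (1 − 44%) = 1.7360%.
WACC = 0.5715 × 10.6000% + 0.4285 × 1.7360% = 6.8016%.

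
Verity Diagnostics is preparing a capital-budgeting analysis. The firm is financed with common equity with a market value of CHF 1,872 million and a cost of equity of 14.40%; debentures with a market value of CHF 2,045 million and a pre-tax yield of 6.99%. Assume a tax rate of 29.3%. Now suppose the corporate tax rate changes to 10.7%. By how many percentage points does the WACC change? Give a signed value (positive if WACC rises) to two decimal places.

Current WACC:
Total capital V = 1872 + 2045 = 3917.
Equity: weight = 1872/3917 = 0.4779; cost = 14.4%.
Debentures: weight = 2045/3917 = 0.5221; after-tax cost = 6.99% × (1 − 29.3%) = 4.9419%.
WACC = 0.4779 × 14.4000% + 0.5221 × 4.9419% = 9.4621%.
After the change:
Total capital V = 1872 + 2045 = 3917.
Equity: weight = 1872/3917 = 0.4779; cost = 14.4%.
Debentures: weight = 2045/3917 = 0.5221; after-tax cost = 6.99% × (1 − 10.7%) = 6.2421%.
WACC = 0.4779 × 14.4000% + 0.5221 × 6.2421% = 10.1409%.
Change in WACC = 10.1409% − 9.4621% = 0.6788 pp.

+0.68 pp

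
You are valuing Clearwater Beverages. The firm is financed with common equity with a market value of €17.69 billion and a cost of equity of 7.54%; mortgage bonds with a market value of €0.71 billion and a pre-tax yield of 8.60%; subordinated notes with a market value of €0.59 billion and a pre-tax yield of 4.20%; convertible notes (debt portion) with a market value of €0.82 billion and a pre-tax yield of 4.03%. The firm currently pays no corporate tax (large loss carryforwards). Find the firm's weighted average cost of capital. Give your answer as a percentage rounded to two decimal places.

Total capital V = 17.69 + 0.71 + 0.59 + 0.82 = 19.81.
Equity: weight = 17.69/19.81 = 0.8930; cost = 7.54%.
Mortgage bonds: weight = 0.71/19.81 = 0.0358; after-tax cost = 8.6% × (1 − 0%) = 8.6000%.
Subordinated notes: weight = 0.59/19.81 = 0.0298; after-tax cost = 4.2% × (1 − 0%) = 4.2000%.
Convertible notes (debt portion): weight = 0.82/19.81 = 0.0414; after-tax cost = 4.03% × (1 − 0%) = 4.0300%.
WACC = 0.8930 × 7.5400% + 0.0358 × 8.6000% + 0.0298 × 4.2000% + 0.0414 × 4.0300% = 7.3332%.

7.33%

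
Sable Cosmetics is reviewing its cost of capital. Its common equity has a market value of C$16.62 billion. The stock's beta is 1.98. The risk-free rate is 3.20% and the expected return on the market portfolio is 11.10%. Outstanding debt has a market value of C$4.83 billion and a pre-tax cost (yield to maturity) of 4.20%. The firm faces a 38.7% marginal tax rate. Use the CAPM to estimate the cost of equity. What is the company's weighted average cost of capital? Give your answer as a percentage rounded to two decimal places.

15.18%

Market risk premium = 11.1% − 3.2% = 7.9%.
Cost of equity via CAPM: Re = 3.2% + 1.98 × 7.9% = 18.8420%.
Total capital V = 16.62 + 4.83 = 21.45.
Equity: weight = 16.62/21.45 = 0.7748; cost = 18.842%.
Debt: weight = 4.83/21.45 = 0.2252; after-tax cost = 4.2% × (1 − 38.7%) = 2.5746%.
WACC = 0.7748 × 18.8420% + 0.2252 × 2.5746% = 15.1790%.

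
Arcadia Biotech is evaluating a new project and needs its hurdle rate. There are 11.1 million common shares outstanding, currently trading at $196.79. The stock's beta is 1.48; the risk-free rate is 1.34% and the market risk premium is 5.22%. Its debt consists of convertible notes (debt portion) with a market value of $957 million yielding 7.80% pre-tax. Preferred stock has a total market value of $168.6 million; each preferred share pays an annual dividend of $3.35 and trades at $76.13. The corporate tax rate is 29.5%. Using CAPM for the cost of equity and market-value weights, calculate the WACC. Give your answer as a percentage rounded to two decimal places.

7.80%

Cost of equity via CAPM: Re = 1.34% + 1.48 × 5.22% = 9.0656%.
Cost of preferred: Rp = 3.35 / 76.13 = 4.4004%.
Market value of equity E = 196.79 × 11.1m = 2184.369m.
Total capital V = 2184.369 + 168.6 + 957 = 3309.969.
Equity: weight = 2184.369/3309.969 = 0.6599; cost = 9.0656%.
Preferred: weight = 168.6/3309.969 = 0.0509; cost = 4.4004%.
Convertible notes (debt portion): weight = 957/3309.969 = 0.2891; after-tax cost = 7.8% × (1 − 29.5%) = 5.4990%.
WACC = 0.6599 × 9.0656% + 0.0509 × 4.4004% + 0.2891 × 5.4990% = 7.7968%.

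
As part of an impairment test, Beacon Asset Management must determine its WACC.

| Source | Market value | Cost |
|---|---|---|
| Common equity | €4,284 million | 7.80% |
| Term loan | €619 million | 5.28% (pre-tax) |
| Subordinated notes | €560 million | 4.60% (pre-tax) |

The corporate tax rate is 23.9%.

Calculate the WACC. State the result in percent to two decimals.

6.93%

Total capital V = 4284 + 619 + 560 = 5463.
Equity: weight = 4284/5463 = 0.7842; cost = 7.8%.
Term loan: weight = 619/5463 = 0.1133; after-tax cost = 5.28% × (1 − 23.9%) = 4.0181%.
Subordinated notes: weight = 560/5463 = 0.1025; after-tax cost = 4.6% × (1 − 23.9%) = 3.5006%.
WACC = 0.7842 × 7.8000% + 0.1133 × 4.0181% + 0.1025 × 3.5006% = 6.9308%.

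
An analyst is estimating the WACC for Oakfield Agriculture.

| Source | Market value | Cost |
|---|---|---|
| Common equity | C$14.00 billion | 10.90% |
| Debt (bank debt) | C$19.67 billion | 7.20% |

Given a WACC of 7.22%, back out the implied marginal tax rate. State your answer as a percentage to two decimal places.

36.10%

Total capital V = 14 + 19.67 = 33.67.
Equity weight = 14/33.67 = 0.4158.
Bank debt weight = 19.67/33.67 = 0.5842.
Equity contribution = 0.4158 × 10.9% = 4.5322%.
Debt contribution must be 7.22% − 4.5322% = 2.6878%.
0.5842 × 7.2% × (1 − T) = 2.6878%  ⇒  (1 − T) = 0.6390.
T = 36.1002%.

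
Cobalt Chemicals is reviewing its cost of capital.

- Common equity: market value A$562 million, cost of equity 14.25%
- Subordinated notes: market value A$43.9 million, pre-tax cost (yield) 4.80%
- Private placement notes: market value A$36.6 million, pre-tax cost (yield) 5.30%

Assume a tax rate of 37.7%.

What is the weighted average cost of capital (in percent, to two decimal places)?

Total capital V = 562 + 43.9 + 36.6 = 642.5.
Equity: weight = 562/642.5 = 0.8747; cost = 14.25%.
Subordinated notes: weight = 43.9/642.5 = 0.0683; after-tax cost = 4.8% × (1 − 37.7%) = 2.9904%.
Private placement notes: weight = 36.6/642.5 = 0.0570; after-tax cost = 5.3% × (1 − 37.7%) = 3.3019%.
WACC = 0.8747 × 14.2500% + 0.0683 × 2.9904% + 0.0570 × 3.3019% = 12.8570%.

12.86%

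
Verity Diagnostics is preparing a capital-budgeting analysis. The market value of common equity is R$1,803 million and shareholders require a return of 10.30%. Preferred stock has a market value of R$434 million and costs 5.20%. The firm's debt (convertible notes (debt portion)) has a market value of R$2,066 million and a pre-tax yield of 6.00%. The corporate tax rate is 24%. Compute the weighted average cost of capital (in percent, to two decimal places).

Total capital V = 1803 + 434 + 2066 = 4303.
Equity: weight = 1803/4303 = 0.4190; cost = 10.3%.
Preferred: weight = 434/4303 = 0.1009; cost = 5.2%.
Convertible notes (debt portion): weight = 2066/4303 = 0.4801; after-tax cost = 6% × (1 − 24%) = 4.5600%.
WACC = 0.4190 × 10.3000% + 0.1009 × 5.2000% + 0.4801 × 4.5600% = 7.0297%.

7.03%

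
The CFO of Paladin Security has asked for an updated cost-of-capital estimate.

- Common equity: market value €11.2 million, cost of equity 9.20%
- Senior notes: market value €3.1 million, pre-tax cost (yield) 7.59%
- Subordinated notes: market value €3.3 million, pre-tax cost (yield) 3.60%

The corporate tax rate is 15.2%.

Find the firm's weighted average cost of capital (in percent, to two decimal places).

Total capital V = 11.2 + 3.1 + 3.3 = 17.6.
Equity: weight = 11.2/17.6 = 0.6364; cost = 9.2%.
Senior notes: weight = 3.1/17.6 = 0.1761; after-tax cost = 7.59% × (1 − 15.2%) = 6.4363%.
Subordinated notes: weight = 3.3/17.6 = 0.1875; after-tax cost = 3.6% × (1 − 15.2%) = 3.0528%.
WACC = 0.6364 × 9.2000% + 0.1761 × 6.4363% + 0.1875 × 3.0528% = 7.5606%.

7.56%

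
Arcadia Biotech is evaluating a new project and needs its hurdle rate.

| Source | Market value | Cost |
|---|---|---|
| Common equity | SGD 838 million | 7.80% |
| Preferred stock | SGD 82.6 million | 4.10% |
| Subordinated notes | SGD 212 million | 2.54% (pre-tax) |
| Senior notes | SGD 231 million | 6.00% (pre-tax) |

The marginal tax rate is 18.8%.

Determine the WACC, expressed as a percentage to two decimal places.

Total capital V = 838 + 82.6 + 212 + 231 = 1363.6.
Equity: weight = 838/1363.6 = 0.6145; cost = 7.8%.
Preferred: weight = 82.6/1363.6 = 0.0606; cost = 4.1%.
Subordinated notes: weight = 212/1363.6 = 0.1555; after-tax cost = 2.54% × (1 − 18.8%) = 2.0625%.
Senior notes: weight = 231/1363.6 = 0.1694; after-tax cost = 6% × (1 − 18.8%) = 4.8720%.
WACC = 0.6145 × 7.8000% + 0.0606 × 4.1000% + 0.1555 × 2.0625% + 0.1694 × 4.8720% = 6.1878%.

6.19%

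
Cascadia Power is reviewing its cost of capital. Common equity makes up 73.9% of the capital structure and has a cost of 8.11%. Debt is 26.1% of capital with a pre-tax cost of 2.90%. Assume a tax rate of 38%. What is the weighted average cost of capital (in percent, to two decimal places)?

6.46%

After-tax cost of debt = 2.9% × (1 − 38%) = 1.7980%.
WACC = 0.739 × 8.1100% + 0.261 × 1.7980% = 6.4626%.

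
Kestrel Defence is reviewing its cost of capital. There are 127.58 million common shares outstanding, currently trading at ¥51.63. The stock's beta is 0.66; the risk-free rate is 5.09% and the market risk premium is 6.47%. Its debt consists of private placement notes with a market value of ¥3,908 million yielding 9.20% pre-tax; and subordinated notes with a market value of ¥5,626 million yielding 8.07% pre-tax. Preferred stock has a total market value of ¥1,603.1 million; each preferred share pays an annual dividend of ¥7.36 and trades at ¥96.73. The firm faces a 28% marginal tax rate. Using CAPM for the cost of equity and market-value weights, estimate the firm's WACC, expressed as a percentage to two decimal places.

7.47%

Cost of equity via CAPM: Re = 5.09% + 0.66 × 6.47% = 9.3602%.
Cost of preferred: Rp = 7.36 / 96.73 = 7.6088%.
Market value of equity E = 51.63 × 127.58m = 6586.9554m.
Total capital V = 6586.9554 + 1603.1 + 3908 + 5626 = 17724.0554.
Equity: weight = 6586.9554/17724.0554 = 0.3716; cost = 9.3602%.
Preferred: weight = 1603.1/17724.0554 = 0.0904; cost = 7.6088%.
Private placement notes: weight = 3908/17724.0554 = 0.2205; after-tax cost = 9.2% × (1 − 28%) = 6.6240%.
Subordinated notes: weight = 5626/17724.0554 = 0.3174; after-tax cost = 8.07% × (1 − 28%) = 5.8104%.
WACC = 0.3716 × 9.3602% + 0.0904 × 7.6088% + 0.2205 × 6.6240% + 0.3174 × 5.8104% = 7.4717%.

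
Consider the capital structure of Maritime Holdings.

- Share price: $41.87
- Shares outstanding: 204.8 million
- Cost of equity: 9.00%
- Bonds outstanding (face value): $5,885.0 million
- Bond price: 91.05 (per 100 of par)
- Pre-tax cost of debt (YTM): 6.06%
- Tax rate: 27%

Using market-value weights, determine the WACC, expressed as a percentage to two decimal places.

7.24%

Market value of equity E = 41.87 × 204.8m = 8574.976m. Market value of debt D = 5885m × 91.05/100 = 5358.2925m.
Total capital V = 8574.976 + 5358.2925 = 13933.2685.
Equity: weight = 8574.976/13933.2685 = 0.6154; cost = 9%.
Bonds outstanding: weight = 5358.2925/13933.2685 = 0.3846; after-tax cost = 6.06% × (1 − 27%) = 4.4238%.
WACC = 0.6154 × 9.0000% + 0.3846 × 4.4238% = 7.2401%.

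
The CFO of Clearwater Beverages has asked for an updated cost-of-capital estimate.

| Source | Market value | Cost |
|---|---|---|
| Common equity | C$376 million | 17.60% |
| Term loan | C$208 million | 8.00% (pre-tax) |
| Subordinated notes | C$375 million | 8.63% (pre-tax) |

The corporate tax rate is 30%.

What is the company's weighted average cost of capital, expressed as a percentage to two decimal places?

Total capital V = 376 + 208 + 375 = 959.
Equity: weight = 376/959 = 0.3921; cost = 17.6%.
Term loan: weight = 208/959 = 0.2169; after-tax cost = 8% × (1 − 30%) = 5.6000%.
Subordinated notes: weight = 375/959 = 0.3910; after-tax cost = 8.63% × (1 − 30%) = 6.0410%.
WACC = 0.3921 × 17.6000% + 0.2169 × 5.6000% + 0.3910 × 6.0410% = 10.4773%.

10.48%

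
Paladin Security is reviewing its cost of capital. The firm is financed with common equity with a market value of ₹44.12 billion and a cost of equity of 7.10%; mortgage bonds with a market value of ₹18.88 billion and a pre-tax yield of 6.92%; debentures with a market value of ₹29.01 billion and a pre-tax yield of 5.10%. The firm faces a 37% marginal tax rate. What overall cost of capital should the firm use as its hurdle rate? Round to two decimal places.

5.31%

Total capital V = 44.12 + 18.88 + 29.01 = 92.01.
Equity: weight = 44.12/92.01 = 0.4795; cost = 7.1%.
Mortgage bonds: weight = 18.88/92.01 = 0.2052; after-tax cost = 6.92% × (1 − 37%) = 4.3596%.
Debentures: weight = 29.01/92.01 = 0.3153; after-tax cost = 5.1% × (1 − 37%) = 3.2130%.
WACC = 0.4795 × 7.1000% + 0.2052 × 4.3596% + 0.3153 × 3.2130% = 5.3121%.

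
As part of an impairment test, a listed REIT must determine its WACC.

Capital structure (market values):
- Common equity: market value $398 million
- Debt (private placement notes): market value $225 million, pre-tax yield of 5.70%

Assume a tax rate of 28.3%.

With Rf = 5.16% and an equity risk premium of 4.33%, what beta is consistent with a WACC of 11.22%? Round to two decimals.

2.33

Total capital V = 398 + 225 = 623.
Equity weight = 398/623 = 0.6388.
Private placement notes weight = 225/623 = 0.3612.
Debt contribution = 0.3612 × 5.7% × (1 − 28.3%) = 1.4760%.
Required equity contribution = 11.22% − 1.4760% = 9.7440%  ⇒  Re = 15.2525%.
CAPM: 15.2525% = 5.16% + β × 4.33%  ⇒  β = 2.3308.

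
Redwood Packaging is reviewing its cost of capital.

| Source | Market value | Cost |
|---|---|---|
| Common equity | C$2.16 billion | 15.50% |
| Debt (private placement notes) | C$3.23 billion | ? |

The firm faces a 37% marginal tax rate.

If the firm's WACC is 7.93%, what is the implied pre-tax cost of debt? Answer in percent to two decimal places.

Total capital V = 2.16 + 3.23 = 5.39.
Equity weight = 2.16/5.39 = 0.4007.
Private placement notes weight = 3.23/5.39 = 0.5993.
Equity contribution = 0.4007 × 15.5% = 6.2115%.
Remaining for debt = 7.93% − 6.2115% = 1.7185%.
Rd × (1 − 37%) × 0.5993 = 1.7185%  ⇒  Rd = 4.5519%.

4.55%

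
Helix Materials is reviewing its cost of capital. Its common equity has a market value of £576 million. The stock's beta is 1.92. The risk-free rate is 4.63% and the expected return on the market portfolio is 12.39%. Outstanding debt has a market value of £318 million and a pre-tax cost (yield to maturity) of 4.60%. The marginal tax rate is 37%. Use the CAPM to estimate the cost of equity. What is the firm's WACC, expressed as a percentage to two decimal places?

13.61%

Market risk premium = 12.39% − 4.63% = 7.76%.
Cost of equity via CAPM: Re = 4.63% + 1.92 × 7.76% = 19.5292%.
Total capital V = 576 + 318 = 894.
Equity: weight = 576/894 = 0.6443; cost = 19.5292%.
Debt: weight = 318/894 = 0.3557; after-tax cost = 4.6% × (1 − 37%) = 2.8980%.
WACC = 0.6443 × 19.5292% + 0.3557 × 2.8980% = 13.6134%.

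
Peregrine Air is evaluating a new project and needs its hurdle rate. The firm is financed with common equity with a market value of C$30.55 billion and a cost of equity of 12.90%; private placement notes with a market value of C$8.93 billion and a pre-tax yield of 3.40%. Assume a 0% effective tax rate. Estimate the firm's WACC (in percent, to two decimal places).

10.75%

Total capital V = 30.55 + 8.93 = 39.48.
Equity: weight = 30.55/39.48 = 0.7738; cost = 12.9%.
Private placement notes: weight = 8.93/39.48 = 0.2262; after-tax cost = 3.4% × (1 − 0%) = 3.4000%.
WACC = 0.7738 × 12.9000% + 0.2262 × 3.4000% = 10.7512%.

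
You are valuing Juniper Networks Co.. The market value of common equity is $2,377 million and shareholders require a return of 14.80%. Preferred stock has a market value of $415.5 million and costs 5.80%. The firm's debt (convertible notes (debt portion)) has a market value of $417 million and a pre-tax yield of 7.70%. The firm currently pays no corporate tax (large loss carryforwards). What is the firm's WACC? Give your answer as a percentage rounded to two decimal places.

Total capital V = 2377 + 415.5 + 417 = 3209.5.
Equity: weight = 2377/3209.5 = 0.7406; cost = 14.8%.
Preferred: weight = 415.5/3209.5 = 0.1295; cost = 5.8%.
Convertible notes (debt portion): weight = 417/3209.5 = 0.1299; after-tax cost = 7.7% × (1 − 0%) = 7.7000%.
WACC = 0.7406 × 14.8000% + 0.1295 × 5.8000% + 0.1299 × 7.7000% = 12.7124%.

12.71%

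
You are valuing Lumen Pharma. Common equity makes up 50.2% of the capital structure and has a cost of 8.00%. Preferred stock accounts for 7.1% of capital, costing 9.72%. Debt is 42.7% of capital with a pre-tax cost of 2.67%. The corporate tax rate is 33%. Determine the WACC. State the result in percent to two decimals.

After-tax cost of debt = 2.67% × (1 − 33%) = 1.7889%.
WACC = 0.502 × 8.0000% + 0.071 × 9.7200% + 0.427 × 1.7889% = 5.4700%.

5.47%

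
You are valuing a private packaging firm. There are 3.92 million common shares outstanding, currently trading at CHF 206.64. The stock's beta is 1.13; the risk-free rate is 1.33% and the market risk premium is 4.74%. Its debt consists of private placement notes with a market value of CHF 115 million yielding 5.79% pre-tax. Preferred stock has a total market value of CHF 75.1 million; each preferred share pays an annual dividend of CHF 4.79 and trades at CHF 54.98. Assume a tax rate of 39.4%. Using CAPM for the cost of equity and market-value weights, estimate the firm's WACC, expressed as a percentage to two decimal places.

6.47%

Cost of equity via CAPM: Re = 1.33% + 1.13 × 4.74% = 6.6862%.
Cost of preferred: Rp = 4.79 / 54.98 = 8.7123%.
Market value of equity E = 206.64 × 3.92m = 810.0288m.
Total capital V = 810.0288 + 75.1 + 115 = 1000.1288.
Equity: weight = 810.0288/1000.1288 = 0.8099; cost = 6.6862%.
Preferred: weight = 75.1/1000.1288 = 0.0751; cost = 8.7123%.
Private placement notes: weight = 115/1000.1288 = 0.1150; after-tax cost = 5.79% × (1 − 39.4%) = 3.5087%.
WACC = 0.8099 × 6.6862% + 0.0751 × 8.7123% + 0.1150 × 3.5087% = 6.4730%.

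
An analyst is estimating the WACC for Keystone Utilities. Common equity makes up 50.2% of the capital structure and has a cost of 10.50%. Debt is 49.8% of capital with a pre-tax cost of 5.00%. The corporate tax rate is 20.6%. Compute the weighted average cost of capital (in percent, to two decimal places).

7.25%

After-tax cost of debt = 5% × (1 − 20.6%) = 3.9700%.
WACC = 0.502 × 10.5000% + 0.498 × 3.9700% = 7.2481%.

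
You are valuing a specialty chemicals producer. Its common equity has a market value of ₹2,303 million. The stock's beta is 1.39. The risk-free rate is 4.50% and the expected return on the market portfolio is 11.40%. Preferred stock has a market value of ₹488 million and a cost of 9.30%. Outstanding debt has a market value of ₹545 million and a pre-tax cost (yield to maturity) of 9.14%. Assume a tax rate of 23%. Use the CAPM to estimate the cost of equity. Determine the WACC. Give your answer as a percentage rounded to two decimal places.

Market risk premium = 11.4% − 4.5% = 6.9%.
Cost of equity via CAPM: Re = 4.5% + 1.39 × 6.9% = 14.0910%.
Total capital V = 2303 + 488 + 545 = 3336.
Equity: weight = 2303/3336 = 0.6903; cost = 14.091%.
Preferred: weight = 488/3336 = 0.1463; cost = 9.3%.
Debt: weight = 545/3336 = 0.1634; after-tax cost = 9.14% × (1 − 23%) = 7.0378%.
WACC = 0.6903 × 14.0910% + 0.1463 × 9.3000% + 0.1634 × 7.0378% = 12.2379%.

12.24%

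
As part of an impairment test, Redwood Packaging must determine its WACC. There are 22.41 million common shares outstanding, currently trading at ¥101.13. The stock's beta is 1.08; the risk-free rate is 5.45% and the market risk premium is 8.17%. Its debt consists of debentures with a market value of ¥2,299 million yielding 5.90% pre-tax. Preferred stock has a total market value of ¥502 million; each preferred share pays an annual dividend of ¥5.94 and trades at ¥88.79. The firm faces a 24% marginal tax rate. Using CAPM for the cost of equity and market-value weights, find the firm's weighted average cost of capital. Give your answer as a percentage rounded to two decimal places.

Cost of equity via CAPM: Re = 5.45% + 1.08 × 8.17% = 14.2736%.
Cost of preferred: Rp = 5.94 / 88.79 = 6.6899%.
Market value of equity E = 101.13 × 22.41m = 2266.3233m.
Total capital V = 2266.3233 + 502 + 2299 = 5067.3233.
Equity: weight = 2266.3233/5067.3233 = 0.4472; cost = 14.2736%.
Preferred: weight = 502/5067.3233 = 0.0991; cost = 6.6899%.
Debentures: weight = 2299/5067.3233 = 0.4537; after-tax cost = 5.9% × (1 − 24%) = 4.4840%.
WACC = 0.4472 × 14.2736% + 0.0991 × 6.6899% + 0.4537 × 4.4840% = 9.0809%.

9.08%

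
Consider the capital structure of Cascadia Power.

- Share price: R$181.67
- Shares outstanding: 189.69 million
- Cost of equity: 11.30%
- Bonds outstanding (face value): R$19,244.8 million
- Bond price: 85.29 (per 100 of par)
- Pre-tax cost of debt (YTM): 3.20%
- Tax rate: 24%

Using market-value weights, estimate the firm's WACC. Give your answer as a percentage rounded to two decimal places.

8.44%

Market value of equity E = 181.67 × 189.69m = 34460.9823m. Market value of debt D = 19244.8m × 85.29/100 = 16413.88992m.
Total capital V = 34460.9823 + 16413.88992 = 50874.87222.
Equity: weight = 34460.9823/50874.87222 = 0.6774; cost = 11.3%.
Bonds outstanding: weight = 16413.88992/50874.87222 = 0.3226; after-tax cost = 3.2% × (1 − 24%) = 2.4320%.
WACC = 0.6774 × 11.3000% + 0.3226 × 2.4320% = 8.4389%.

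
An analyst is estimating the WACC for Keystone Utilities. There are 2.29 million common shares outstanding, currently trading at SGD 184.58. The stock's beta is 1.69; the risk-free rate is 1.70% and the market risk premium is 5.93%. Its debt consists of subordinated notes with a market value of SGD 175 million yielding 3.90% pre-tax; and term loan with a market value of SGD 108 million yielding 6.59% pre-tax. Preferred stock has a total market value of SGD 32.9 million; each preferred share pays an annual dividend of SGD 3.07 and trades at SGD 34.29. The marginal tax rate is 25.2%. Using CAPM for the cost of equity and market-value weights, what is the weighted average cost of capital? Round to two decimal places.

8.52%

Cost of equity via CAPM: Re = 1.7% + 1.69 × 5.93% = 11.7217%.
Cost of preferred: Rp = 3.07 / 34.29 = 8.9530%.
Market value of equity E = 184.58 × 2.29m = 422.6882m.
Total capital V = 422.6882 + 32.9 + 175 + 108 = 738.5882.
Equity: weight = 422.6882/738.5882 = 0.5723; cost = 11.7217%.
Preferred: weight = 32.9/738.5882 = 0.0445; cost = 8.953%.
Subordinated notes: weight = 175/738.5882 = 0.2369; after-tax cost = 3.9% × (1 − 25.2%) = 2.9172%.
Term loan: weight = 108/738.5882 = 0.1462; after-tax cost = 6.59% × (1 − 25.2%) = 4.9293%.
WACC = 0.5723 × 11.7217% + 0.0445 × 8.9530% + 0.2369 × 2.9172% + 0.1462 × 4.9293% = 8.5190%.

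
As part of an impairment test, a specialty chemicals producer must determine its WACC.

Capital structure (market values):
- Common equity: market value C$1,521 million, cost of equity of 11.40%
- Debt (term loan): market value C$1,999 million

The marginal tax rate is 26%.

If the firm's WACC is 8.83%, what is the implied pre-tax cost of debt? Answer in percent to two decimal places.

Total capital V = 1521 + 1999 = 3520.
Equity weight = 1521/3520 = 0.4321.
Term loan weight = 1999/3520 = 0.5679.
Equity contribution = 0.4321 × 11.4% = 4.9260%.
Remaining for debt = 8.83% − 4.9260% = 3.9040%.
Rd × (1 − 26%) × 0.5679 = 3.9040%  ⇒  Rd = 9.2899%.

9.29%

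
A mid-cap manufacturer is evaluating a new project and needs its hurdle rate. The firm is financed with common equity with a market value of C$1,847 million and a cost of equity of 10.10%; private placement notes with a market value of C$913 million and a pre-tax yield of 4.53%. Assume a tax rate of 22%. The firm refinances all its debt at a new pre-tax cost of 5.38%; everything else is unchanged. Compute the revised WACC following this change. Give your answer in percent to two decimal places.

8.15%

After the change:
Total capital V = 1847 + 913 = 2760.
Equity: weight = 1847/2760 = 0.6692; cost = 10.1%.
Private placement notes: weight = 913/2760 = 0.3308; after-tax cost = 5.38% × (1 − 22%) = 4.1964%.
WACC = 0.6692 × 10.1000% + 0.3308 × 4.1964% = 8.1471%.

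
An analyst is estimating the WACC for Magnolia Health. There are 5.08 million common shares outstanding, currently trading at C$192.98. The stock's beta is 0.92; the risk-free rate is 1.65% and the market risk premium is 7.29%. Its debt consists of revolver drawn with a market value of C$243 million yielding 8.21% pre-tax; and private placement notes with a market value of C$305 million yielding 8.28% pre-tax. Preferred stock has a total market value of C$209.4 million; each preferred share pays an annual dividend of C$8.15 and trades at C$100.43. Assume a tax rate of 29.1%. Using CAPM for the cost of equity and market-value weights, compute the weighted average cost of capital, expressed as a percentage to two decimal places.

Cost of equity via CAPM: Re = 1.65% + 0.92 × 7.29% = 8.3568%.
Cost of preferred: Rp = 8.15 / 100.43 = 8.1151%.
Market value of equity E = 192.98 × 5.08m = 980.3384m.
Total capital V = 980.3384 + 209.4 + 243 + 305 = 1737.7384.
Equity: weight = 980.3384/1737.7384 = 0.5641; cost = 8.3568%.
Preferred: weight = 209.4/1737.7384 = 0.1205; cost = 8.1151%.
Revolver drawn: weight = 243/1737.7384 = 0.1398; after-tax cost = 8.21% × (1 − 29.1%) = 5.8209%.
Private placement notes: weight = 305/1737.7384 = 0.1755; after-tax cost = 8.28% × (1 − 29.1%) = 5.8705%.
WACC = 0.5641 × 8.3568% + 0.1205 × 8.1151% + 0.1398 × 5.8209% + 0.1755 × 5.8705% = 7.5367%.

7.54%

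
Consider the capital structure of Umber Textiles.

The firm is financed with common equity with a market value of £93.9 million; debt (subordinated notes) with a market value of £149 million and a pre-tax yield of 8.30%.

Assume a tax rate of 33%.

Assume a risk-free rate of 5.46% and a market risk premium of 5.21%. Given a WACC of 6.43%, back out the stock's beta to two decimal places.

Total capital V = 93.9 + 149 = 242.9.
Equity weight = 93.9/242.9 = 0.3866.
Subordinated notes weight = 149/242.9 = 0.6134.
Debt contribution = 0.6134 × 8.3% × (1 − 33%) = 3.4112%.
Required equity contribution = 6.43% − 3.4112% = 3.0188%  ⇒  Re = 7.8089%.
CAPM: 7.8089% = 5.46% + β × 5.21%  ⇒  β = 0.4508.

0.45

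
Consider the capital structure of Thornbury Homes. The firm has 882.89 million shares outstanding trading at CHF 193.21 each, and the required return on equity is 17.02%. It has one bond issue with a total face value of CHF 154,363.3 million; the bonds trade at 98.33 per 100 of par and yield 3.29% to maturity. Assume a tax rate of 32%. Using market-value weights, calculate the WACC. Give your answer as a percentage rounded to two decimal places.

10.06%

Market value of equity E = 193.21 × 882.89m = 170583.1769m. Market value of debt D = 154363.3m × 98.33/100 = 151785.43289m.
Total capital V = 170583.1769 + 151785.43289 = 322368.60979.
Equity: weight = 170583.1769/322368.60979 = 0.5292; cost = 17.02%.
Bonds outstanding: weight = 151785.43289/322368.60979 = 0.4708; after-tax cost = 3.29% × (1 − 32%) = 2.2372%.
WACC = 0.5292 × 17.0200% + 0.4708 × 2.2372% = 10.0596%.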